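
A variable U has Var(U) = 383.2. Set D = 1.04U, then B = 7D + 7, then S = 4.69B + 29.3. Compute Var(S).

Var(S) = 446718.506311168

Var(D) = 1.04²·383.2 = 414.46912.
Var(B) = 7²·414.46912 = 20308.98688.
Var(S) = 4.69²·20308.98688 = 446718.506311168.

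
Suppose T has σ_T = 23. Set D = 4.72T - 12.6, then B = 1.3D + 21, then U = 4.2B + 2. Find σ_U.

σ_D = |4.72|·23 = 108.56.
σ_B = |1.3|·108.56 = 141.128.
σ_U = |4.2|·141.128 = 592.7376.

σ_U = 592.7376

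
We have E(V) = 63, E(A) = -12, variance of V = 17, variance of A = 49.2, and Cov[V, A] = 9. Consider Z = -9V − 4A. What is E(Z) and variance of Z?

E(Z) = (-9)·E(V) + (-4)·E(A) = (-9)·63 + (-4)·(-12) = -519.
variance of Z = a²·variance of V + b²·variance of A + 2ab·Cov[V, A] with a = -9, b = -4.
= (-9)²·17 + (-4)²·49.2 + 2·(-9)·(-4)·9
= 1377 + 787.2 + 648 = 2812.2.

E(Z) = -519, variance of Z = 2812.2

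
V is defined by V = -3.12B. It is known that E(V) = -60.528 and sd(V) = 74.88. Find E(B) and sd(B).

E(B) = 19.4, sd(B) = 24

From V = -3.12B: E(V) = a·E(B) + b, so E(B) = (E(V) − b)/a = (-60.528 − 0)/(-3.12) = 19.4.
sd(V) = |a|·sd(B), so sd(B) = 74.88/|-3.12| = 24.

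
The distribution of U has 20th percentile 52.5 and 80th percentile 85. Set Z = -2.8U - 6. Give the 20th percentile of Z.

Since a = -2.8 < 0 the transformation is decreasing, reversing order: the 20th percentile of Z corresponds to the 80th percentile of U.
So P_{20}(Z) = a·P_{80}(U) + b = (-2.8)·85 + (-6) = -244.

20th percentile of Z = -244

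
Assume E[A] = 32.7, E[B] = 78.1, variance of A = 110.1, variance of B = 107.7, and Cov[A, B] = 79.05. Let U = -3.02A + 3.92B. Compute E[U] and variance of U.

E[U] = 207.398, variance of U = 787.46628

E[U] = (-3.02)·E[A] + 3.92·E[B] = (-3.02)·32.7 + 3.92·78.1 = 207.398.
variance of U = a²·variance of A + b²·variance of B + 2ab·Cov[A, B] with a = -3.02, b = 3.92.
= (-3.02)²·110.1 + 3.92²·107.7 + 2·(-3.02)·3.92·79.05
= 1004.15604 + 1654.96128 + (-1871.65104) = 787.46628.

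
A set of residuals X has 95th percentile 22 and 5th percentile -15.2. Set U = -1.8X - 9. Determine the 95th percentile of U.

Since a = -1.8 < 0 the transformation is decreasing, reversing order: the 95th percentile of U corresponds to the 5th percentile of X.
So P_{95}(U) = a·P_{5}(X) + b = (-1.8)·(-15.2) + (-9) = 18.36.

95th percentile of U = 18.36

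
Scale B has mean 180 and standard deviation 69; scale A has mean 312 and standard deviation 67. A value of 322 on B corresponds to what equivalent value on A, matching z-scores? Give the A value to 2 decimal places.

z = (322 − 180)/69 ≈ 2.058.
A = 312 + z·67 = 312 + (322 − 180)·67/69 ≈ 449.88.

A = 449.88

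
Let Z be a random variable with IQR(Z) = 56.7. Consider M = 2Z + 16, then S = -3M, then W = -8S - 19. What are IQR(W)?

IQR(W) = 2721.6

IQR(M) = |2|·56.7 = 113.4.
IQR(S) = |-3|·113.4 = 340.2.
IQR(W) = |-8|·340.2 = 2721.6.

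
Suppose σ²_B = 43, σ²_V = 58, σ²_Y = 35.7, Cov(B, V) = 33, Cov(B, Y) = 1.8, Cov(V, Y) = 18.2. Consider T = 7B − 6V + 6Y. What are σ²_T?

σ²_T = a²·σ²_B + b²·σ²_V + c²·σ²_Y + 2ab·Cov(B, V) + 2ac·Cov(B, Y) + 2bc·Cov(V, Y), with a = 7, b = -6, c = 6.
= 2107 + 2088 + 1285.2 + (-2772) + 151.2 + (-1310.4)
= 1549.

σ²_T = 1549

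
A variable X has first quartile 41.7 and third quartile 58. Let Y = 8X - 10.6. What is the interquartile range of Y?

IQR of X = Q3 − Q1 = 58 − 41.7 = 16.3.
Under Y = aX + b, IQR(Y) = |a|·IQR(X) = |8|·16.3 = 130.4 (shifts cancel; spread scales by |a|).

IQR(Y) = 130.4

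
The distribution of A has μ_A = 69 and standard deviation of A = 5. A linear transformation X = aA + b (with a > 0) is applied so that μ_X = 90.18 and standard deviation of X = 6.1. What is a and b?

a = 1.22, b = 6

standard deviation of X = a·standard deviation of A (a > 0), so a = 6.1/5 = 1.22.
μ_X = a·μ_A + b, so b = 90.18 − 1.22·69 = 6.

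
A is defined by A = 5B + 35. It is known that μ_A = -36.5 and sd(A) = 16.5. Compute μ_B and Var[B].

μ_B = -14.3, Var[B] = 10.89

From A = 5B + 35: μ_A = a·μ_B + b, so μ_B = (μ_A − b)/a = (-36.5 − 35)/5 = -14.3.
Var[A] = 16.5² = 272.25.
Var[A] = a²·Var[B], so Var[B] = 272.25/5² = 10.89.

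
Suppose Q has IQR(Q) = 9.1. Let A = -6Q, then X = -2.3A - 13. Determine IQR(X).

IQR(A) = |-6|·9.1 = 54.6.
IQR(X) = |-2.3|·54.6 = 125.58.

IQR(X) = 125.58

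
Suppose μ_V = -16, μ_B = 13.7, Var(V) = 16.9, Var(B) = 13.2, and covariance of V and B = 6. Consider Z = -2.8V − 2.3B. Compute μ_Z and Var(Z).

μ_Z = (-2.8)·μ_V + (-2.3)·μ_B = (-2.8)·(-16) + (-2.3)·13.7 = 13.29.
Var(Z) = a²·Var(V) + b²·Var(B) + 2ab·covariance of V and B with a = -2.8, b = -2.3.
= (-2.8)²·16.9 + (-2.3)²·13.2 + 2·(-2.8)·(-2.3)·6
= 132.496 + 69.828 + 77.28 = 279.604.

μ_Z = 13.29, Var(Z) = 279.604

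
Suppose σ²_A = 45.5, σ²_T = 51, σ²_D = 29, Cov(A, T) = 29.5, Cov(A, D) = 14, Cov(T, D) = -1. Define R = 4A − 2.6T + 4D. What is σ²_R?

σ²_R = 1391.96

σ²_R = a²·σ²_A + b²·σ²_T + c²·σ²_D + 2ab·Cov(A, T) + 2ac·Cov(A, D) + 2bc·Cov(T, D), with a = 4, b = -2.6, c = 4.
= 728 + 344.76 + 464 + (-613.6) + 448 + 20.8
= 1391.96.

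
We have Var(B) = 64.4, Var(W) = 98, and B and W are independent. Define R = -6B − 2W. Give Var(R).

Var(R) = a²·Var(B) + b²·Var(W) + 2ab·Cov[B, W] with a = -6, b = -2.
Independence gives Cov[B, W] = 0.
= (-6)²·64.4 + (-2)²·98 + 2·(-6)·(-2)·0
= 2318.4 + 392 + 0 = 2710.4.

Var(R) = 2710.4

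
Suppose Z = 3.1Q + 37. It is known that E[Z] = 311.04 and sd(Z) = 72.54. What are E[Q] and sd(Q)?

E[Q] = 88.4, sd(Q) = 23.4

From Z = 3.1Q + 37: E[Z] = a·E[Q] + b, so E[Q] = (E[Z] − b)/a = (311.04 − 37)/3.1 = 88.4.
sd(Z) = |a|·sd(Q), so sd(Q) = 72.54/|3.1| = 23.4.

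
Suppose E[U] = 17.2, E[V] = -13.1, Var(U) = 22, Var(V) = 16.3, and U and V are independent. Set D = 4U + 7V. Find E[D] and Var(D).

E[D] = -22.9, Var(D) = 1150.7

E[D] = 4·E[U] + 7·E[V] = 4·17.2 + 7·(-13.1) = -22.9.
Var(D) = a²·Var(U) + b²·Var(V) + 2ab·covariance of U and V with a = 4, b = 7.
Independence gives covariance of U and V = 0.
= 4²·22 + 7²·16.3 + 2·4·7·0
= 352 + 798.7 + 0 = 1150.7.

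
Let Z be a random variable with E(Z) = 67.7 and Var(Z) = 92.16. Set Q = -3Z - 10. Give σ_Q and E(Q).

Q = -3Z - 10 is linear with a = -3, b = -10.
σ_Z = √92.16 = 9.6.
σ_Q = |a|·σ_Z = |-3|·9.6 = 28.8.
E(Q) = a·E(Z) + b = (-3)·67.7 + (-10) = -213.1.

σ_Q = 28.8, E(Q) = -213.1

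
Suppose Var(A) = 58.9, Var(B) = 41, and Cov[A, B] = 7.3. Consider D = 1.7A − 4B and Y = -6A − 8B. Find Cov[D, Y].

Cov[D, Y] = 787.14

By bilinearity, Cov[D, Y] = ac·Var(A) + bd·Var(B) + (ad+bc)·Cov[A, B], with a=1.7, b=-4, c=-6, d=-8.
ac·Var(A) = 1.7·(-6)·58.9 = -600.78
bd·Var(B) = (-4)·(-8)·41 = 1312
(ad+bc)·Cov[A, B] = (10.4)·7.3 = 75.92
Cov[D, Y] = -600.78 + 1312 + 75.92 = 787.14.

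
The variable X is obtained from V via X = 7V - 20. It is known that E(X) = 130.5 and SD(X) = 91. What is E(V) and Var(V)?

From X = 7V - 20: E(X) = a·E(V) + b, so E(V) = (E(X) − b)/a = (130.5 − (-20))/7 = 21.5.
Var(X) = 91² = 8281.
Var(X) = a²·Var(V), so Var(V) = 8281/7² = 169.

E(V) = 21.5, Var(V) = 169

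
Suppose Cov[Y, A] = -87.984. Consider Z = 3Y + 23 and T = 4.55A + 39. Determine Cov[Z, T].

Cov[Z, T] = -1200.9816

Cov[Z, T] = a·c·Cov[Y, A] = 3·4.55·(-87.984) = -1200.9816. Additive constants drop out.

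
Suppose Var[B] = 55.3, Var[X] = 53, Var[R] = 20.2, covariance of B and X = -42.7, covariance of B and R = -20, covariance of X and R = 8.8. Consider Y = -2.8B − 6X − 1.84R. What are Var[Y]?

Var[Y] = a²·Var[B] + b²·Var[X] + c²·Var[R] + 2ab·covariance of B and X + 2ac·covariance of B and R + 2bc·covariance of X and R, with a = -2.8, b = -6, c = -1.84.
= 433.552 + 1908 + 68.38912 + (-1434.72) + (-206.08) + 194.304
= 963.44512.

Var[Y] = 963.44512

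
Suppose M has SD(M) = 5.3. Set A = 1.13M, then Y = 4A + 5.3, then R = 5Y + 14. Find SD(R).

SD(R) = 119.78

SD(A) = |1.13|·5.3 = 5.989.
SD(Y) = |4|·5.989 = 23.956.
SD(R) = |5|·23.956 = 119.78.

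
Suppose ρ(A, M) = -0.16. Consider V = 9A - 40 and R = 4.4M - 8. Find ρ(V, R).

Linear rescalings preserve correlation up to sign; here the slopes 9 and 4.4 have the same sign, so ρ(V, R) = ρ(A, M) = -0.16.

ρ(V, R) = -0.16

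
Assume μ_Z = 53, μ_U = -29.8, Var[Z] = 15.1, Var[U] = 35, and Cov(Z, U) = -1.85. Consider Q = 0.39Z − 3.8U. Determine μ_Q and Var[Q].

μ_Q = 0.39·μ_Z + (-3.8)·μ_U = 0.39·53 + (-3.8)·(-29.8) = 133.91.
Var[Q] = a²·Var[Z] + b²·Var[U] + 2ab·Cov(Z, U) with a = 0.39, b = -3.8.
= 0.39²·15.1 + (-3.8)²·35 + 2·0.39·(-3.8)·(-1.85)
= 2.29671 + 505.4 + 5.4834 = 513.18011.

μ_Q = 133.91, Var[Q] = 513.18011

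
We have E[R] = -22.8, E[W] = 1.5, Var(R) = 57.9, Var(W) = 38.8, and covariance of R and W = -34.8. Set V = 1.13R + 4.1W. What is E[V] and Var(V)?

E[V] = 1.13·E[R] + 4.1·E[W] = 1.13·(-22.8) + 4.1·1.5 = -19.614.
Var(V) = a²·Var(R) + b²·Var(W) + 2ab·covariance of R and W with a = 1.13, b = 4.1.
= 1.13²·57.9 + 4.1²·38.8 + 2·1.13·4.1·(-34.8)
= 73.93251 + 652.228 + (-322.4568) = 403.70371.

E[V] = -19.614, Var(V) = 403.70371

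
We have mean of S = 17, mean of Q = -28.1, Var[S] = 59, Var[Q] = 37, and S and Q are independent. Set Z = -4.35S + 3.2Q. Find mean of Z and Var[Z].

mean of Z = (-4.35)·mean of S + 3.2·mean of Q = (-4.35)·17 + 3.2·(-28.1) = -163.87.
Var[Z] = a²·Var[S] + b²·Var[Q] + 2ab·covariance of S and Q with a = -4.35, b = 3.2.
Independence gives covariance of S and Q = 0.
= (-4.35)²·59 + 3.2²·37 + 2·(-4.35)·3.2·0
= 1116.4275 + 378.88 + 0 = 1495.3075.

mean of Z = -163.87, Var[Z] = 1495.3075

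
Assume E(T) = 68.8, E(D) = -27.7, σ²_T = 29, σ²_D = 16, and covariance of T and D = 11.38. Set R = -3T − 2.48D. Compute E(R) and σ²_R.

E(R) = -137.704, σ²_R = 528.7408

E(R) = (-3)·E(T) + (-2.48)·E(D) = (-3)·68.8 + (-2.48)·(-27.7) = -137.704.
σ²_R = a²·σ²_T + b²·σ²_D + 2ab·covariance of T and D with a = -3, b = -2.48.
= (-3)²·29 + (-2.48)²·16 + 2·(-3)·(-2.48)·11.38
= 261 + 98.4064 + 169.3344 = 528.7408.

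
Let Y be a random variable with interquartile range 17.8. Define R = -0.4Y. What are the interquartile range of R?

IQR(R) = 7.12

Under R = aY + b, IQR(R) = |a|·IQR(Y) = |-0.4|·17.8 = 7.12 (shifts cancel; spread scales by |a|).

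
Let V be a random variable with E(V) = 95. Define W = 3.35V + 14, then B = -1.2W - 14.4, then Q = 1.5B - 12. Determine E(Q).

E(W) = 3.35·95 + 14 = 332.25.
E(B) = (-1.2)·332.25 + (-14.4) = -413.1.
E(Q) = 1.5·(-413.1) + (-12) = -631.65.

E(Q) = -631.65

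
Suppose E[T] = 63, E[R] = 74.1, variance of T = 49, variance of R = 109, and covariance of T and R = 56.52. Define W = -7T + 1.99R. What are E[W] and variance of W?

E[W] = (-7)·E[T] + 1.99·E[R] = (-7)·63 + 1.99·74.1 = -293.541.
variance of W = a²·variance of T + b²·variance of R + 2ab·covariance of T and R with a = -7, b = 1.99.
= (-7)²·49 + 1.99²·109 + 2·(-7)·1.99·56.52
= 2401 + 431.6509 + (-1574.6472) = 1258.0037.

E[W] = -293.541, variance of W = 1258.0037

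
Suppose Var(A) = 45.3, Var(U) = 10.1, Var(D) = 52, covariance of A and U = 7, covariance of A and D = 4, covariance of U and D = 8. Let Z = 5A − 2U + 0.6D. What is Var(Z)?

Var(Z) = 1056.42

Var(Z) = a²·Var(A) + b²·Var(U) + c²·Var(D) + 2ab·covariance of A and U + 2ac·covariance of A and D + 2bc·covariance of U and D, with a = 5, b = -2, c = 0.6.
= 1132.5 + 40.4 + 18.72 + (-140) + 24 + (-19.2)
= 1056.42.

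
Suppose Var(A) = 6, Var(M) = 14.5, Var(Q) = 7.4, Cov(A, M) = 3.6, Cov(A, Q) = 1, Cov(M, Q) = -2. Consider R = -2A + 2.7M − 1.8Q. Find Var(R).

Var(R) = 141.441

Var(R) = a²·Var(A) + b²·Var(M) + c²·Var(Q) + 2ab·Cov(A, M) + 2ac·Cov(A, Q) + 2bc·Cov(M, Q), with a = -2, b = 2.7, c = -1.8.
= 24 + 105.705 + 23.976 + (-38.88) + 7.2 + 19.44
= 141.441.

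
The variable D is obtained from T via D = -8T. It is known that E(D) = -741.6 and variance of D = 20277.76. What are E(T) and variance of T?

E(T) = 92.7, variance of T = 316.84

From D = -8T: E(D) = a·E(T) + b, so E(T) = (E(D) − b)/a = (-741.6 − 0)/(-8) = 92.7.
variance of D = a²·variance of T, so variance of T = 20277.76/(-8)² = 316.84.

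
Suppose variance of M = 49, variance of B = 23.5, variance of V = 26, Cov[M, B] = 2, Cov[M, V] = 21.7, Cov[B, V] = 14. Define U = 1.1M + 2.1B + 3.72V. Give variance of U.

variance of U = a²·variance of M + b²·variance of B + c²·variance of V + 2ab·Cov[M, B] + 2ac·Cov[M, V] + 2bc·Cov[B, V], with a = 1.1, b = 2.1, c = 3.72.
= 59.29 + 103.635 + 359.7984 + 9.24 + 177.5928 + 218.736
= 928.2922.

variance of U = 928.2922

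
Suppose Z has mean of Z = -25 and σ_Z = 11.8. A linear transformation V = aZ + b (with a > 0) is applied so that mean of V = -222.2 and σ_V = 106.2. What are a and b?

σ_V = a·σ_Z (a > 0), so a = 106.2/11.8 = 9.
mean of V = a·mean of Z + b, so b = -222.2 − 9·(-25) = 2.8.

a = 9, b = 2.8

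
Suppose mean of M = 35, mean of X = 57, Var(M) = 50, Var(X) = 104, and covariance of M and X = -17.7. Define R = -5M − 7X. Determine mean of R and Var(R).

mean of R = (-5)·mean of M + (-7)·mean of X = (-5)·35 + (-7)·57 = -574.
Var(R) = a²·Var(M) + b²·Var(X) + 2ab·covariance of M and X with a = -5, b = -7.
= (-5)²·50 + (-7)²·104 + 2·(-5)·(-7)·(-17.7)
= 1250 + 5096 + (-1239) = 5107.

mean of R = -574, Var(R) = 5107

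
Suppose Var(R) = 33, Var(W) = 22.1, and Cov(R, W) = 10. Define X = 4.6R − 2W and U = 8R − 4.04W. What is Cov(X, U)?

By bilinearity, Cov(X, U) = ac·Var(R) + bd·Var(W) + (ad+bc)·Cov(R, W), with a=4.6, b=-2, c=8, d=-4.04.
ac·Var(R) = 4.6·8·33 = 1214.4
bd·Var(W) = (-2)·(-4.04)·22.1 = 178.568
(ad+bc)·Cov(R, W) = (-34.584)·10 = -345.84
Cov(X, U) = 1214.4 + 178.568 + (-345.84) = 1047.128.

Cov(X, U) = 1047.128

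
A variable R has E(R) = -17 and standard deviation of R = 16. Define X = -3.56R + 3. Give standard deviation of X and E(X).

standard deviation of X = 56.96, E(X) = 63.52

X = -3.56R + 3 is linear with a = -3.56, b = 3.
standard deviation of X = |a|·standard deviation of R = |-3.56|·16 = 56.96.
E(X) = a·E(R) + b = (-3.56)·(-17) + 3 = 63.52.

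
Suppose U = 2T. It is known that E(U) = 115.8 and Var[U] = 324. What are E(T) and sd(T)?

E(T) = 57.9, sd(T) = 9

From U = 2T: E(U) = a·E(T) + b, so E(T) = (E(U) − b)/a = (115.8 − 0)/2 = 57.9.
sd(U) = √324 = 18.
sd(U) = |a|·sd(T), so sd(T) = 18/|2| = 9.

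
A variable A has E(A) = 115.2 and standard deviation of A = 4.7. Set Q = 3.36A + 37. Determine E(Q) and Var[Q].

E(Q) = 424.072, Var[Q] = 249.387264

Q = 3.36A + 37 is linear with a = 3.36, b = 37.
E(Q) = a·E(A) + b = 3.36·115.2 + 37 = 424.072.
Var[A] = 4.7² = 22.09.
Var[Q] = a²·Var[A] = 3.36²·22.09 = 249.387264 (the additive constant 37 does not affect variance).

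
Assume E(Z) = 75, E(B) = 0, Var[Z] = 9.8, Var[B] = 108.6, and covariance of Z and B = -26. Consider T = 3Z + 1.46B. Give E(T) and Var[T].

E(T) = 3·E(Z) + 1.46·E(B) = 3·75 + 1.46·0 = 225.
Var[T] = a²·Var[Z] + b²·Var[B] + 2ab·covariance of Z and B with a = 3, b = 1.46.
= 3²·9.8 + 1.46²·108.6 + 2·3·1.46·(-26)
= 88.2 + 231.49176 + (-227.76) = 91.93176.

E(T) = 225, Var[T] = 91.93176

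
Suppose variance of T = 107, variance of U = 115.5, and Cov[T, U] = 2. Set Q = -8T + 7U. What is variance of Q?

variance of Q = a²·variance of T + b²·variance of U + 2ab·Cov[T, U] with a = -8, b = 7.
= (-8)²·107 + 7²·115.5 + 2·(-8)·7·2
= 6848 + 5659.5 + (-224) = 12283.5.

variance of Q = 12283.5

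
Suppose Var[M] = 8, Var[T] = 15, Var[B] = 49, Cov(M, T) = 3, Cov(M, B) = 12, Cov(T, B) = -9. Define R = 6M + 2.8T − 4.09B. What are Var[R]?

Var[R] = a²·Var[M] + b²·Var[T] + c²·Var[B] + 2ab·Cov(M, T) + 2ac·Cov(M, B) + 2bc·Cov(T, B), with a = 6, b = 2.8, c = -4.09.
= 288 + 117.6 + 819.6769 + 100.8 + (-588.96) + 206.136
= 943.2529.

Var[R] = 943.2529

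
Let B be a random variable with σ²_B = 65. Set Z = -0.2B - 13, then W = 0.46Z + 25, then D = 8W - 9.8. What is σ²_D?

σ²_Z = (-0.2)²·65 = 2.6.
σ²_W = 0.46²·2.6 = 0.55016.
σ²_D = 8²·0.55016 = 35.21024.

σ²_D = 35.21024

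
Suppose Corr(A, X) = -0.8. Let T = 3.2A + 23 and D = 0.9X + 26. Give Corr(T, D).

Corr(T, D) = -0.8

Linear rescalings preserve correlation up to sign; here the slopes 3.2 and 0.9 have the same sign, so Corr(T, D) = Corr(A, X) = -0.8.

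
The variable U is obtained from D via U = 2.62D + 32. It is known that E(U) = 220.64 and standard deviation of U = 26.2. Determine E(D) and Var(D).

E(D) = 72, Var(D) = 100

From U = 2.62D + 32: E(U) = a·E(D) + b, so E(D) = (E(U) − b)/a = (220.64 − 32)/2.62 = 72.
Var(U) = 26.2² = 686.44.
Var(U) = a²·Var(D), so Var(D) = 686.44/2.62² = 100.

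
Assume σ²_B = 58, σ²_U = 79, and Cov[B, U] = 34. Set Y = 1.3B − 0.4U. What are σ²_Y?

σ²_Y = 75.3

σ²_Y = a²·σ²_B + b²·σ²_U + 2ab·Cov[B, U] with a = 1.3, b = -0.4.
= 1.3²·58 + (-0.4)²·79 + 2·1.3·(-0.4)·34
= 98.02 + 12.64 + (-35.36) = 75.3.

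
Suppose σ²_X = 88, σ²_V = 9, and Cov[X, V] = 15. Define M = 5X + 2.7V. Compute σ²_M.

σ²_M = 2670.61

σ²_M = a²·σ²_X + b²·σ²_V + 2ab·Cov[X, V] with a = 5, b = 2.7.
= 5²·88 + 2.7²·9 + 2·5·2.7·15
= 2200 + 65.61 + 405 = 2670.61.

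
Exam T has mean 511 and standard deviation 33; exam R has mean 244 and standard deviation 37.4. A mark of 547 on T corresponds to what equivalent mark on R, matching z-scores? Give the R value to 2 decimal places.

z = (547 − 511)/33 ≈ 1.0909.
R = 244 + z·37.4 = 244 + (547 − 511)·37.4/33 = 284.80.

R = 284.80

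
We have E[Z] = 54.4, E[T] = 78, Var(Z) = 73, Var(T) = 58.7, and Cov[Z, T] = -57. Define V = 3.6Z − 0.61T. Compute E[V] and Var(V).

E[V] = 3.6·E[Z] + (-0.61)·E[T] = 3.6·54.4 + (-0.61)·78 = 148.26.
Var(V) = a²·Var(Z) + b²·Var(T) + 2ab·Cov[Z, T] with a = 3.6, b = -0.61.
= 3.6²·73 + (-0.61)²·58.7 + 2·3.6·(-0.61)·(-57)
= 946.08 + 21.84227 + 250.344 = 1218.26627.

E[V] = 148.26, Var(V) = 1218.26627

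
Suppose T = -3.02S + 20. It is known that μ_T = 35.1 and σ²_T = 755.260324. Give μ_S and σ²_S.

μ_S = -5, σ²_S = 82.81

From T = -3.02S + 20: μ_T = a·μ_S + b, so μ_S = (μ_T − b)/a = (35.1 − 20)/(-3.02) = -5.
σ²_T = a²·σ²_S, so σ²_S = 755.260324/(-3.02)² = 82.81.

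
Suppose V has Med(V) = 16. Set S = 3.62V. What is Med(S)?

Med(S) = 57.92

A linear map preserves order up to sign, so Med(S) = a·Med(V) + b = 3.62·16 = 57.92.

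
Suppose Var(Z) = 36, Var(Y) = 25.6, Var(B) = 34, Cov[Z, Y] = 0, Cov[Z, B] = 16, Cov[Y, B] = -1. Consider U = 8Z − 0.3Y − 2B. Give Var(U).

Var(U) = a²·Var(Z) + b²·Var(Y) + c²·Var(B) + 2ab·Cov[Z, Y] + 2ac·Cov[Z, B] + 2bc·Cov[Y, B], with a = 8, b = -0.3, c = -2.
= 2304 + 2.304 + 136 + 0 + (-512) + (-1.2)
= 1929.104.

Var(U) = 1929.104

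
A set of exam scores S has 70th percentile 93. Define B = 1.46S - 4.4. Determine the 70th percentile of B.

Since a = 1.46 > 0 the transformation is increasing, so the 70th percentile of B = a·(P_{70} of S) + b = 1.46·93 + (-4.4) = 131.38.

70th percentile of B = 131.38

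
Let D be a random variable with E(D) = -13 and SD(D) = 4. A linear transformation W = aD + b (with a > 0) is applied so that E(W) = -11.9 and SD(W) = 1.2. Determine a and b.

SD(W) = a·SD(D) (a > 0), so a = 1.2/4 = 0.3.
E(W) = a·E(D) + b, so b = -11.9 − 0.3·(-13) = -8.

a = 0.3, b = -8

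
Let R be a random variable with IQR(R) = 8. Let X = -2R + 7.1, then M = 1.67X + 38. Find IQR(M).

IQR(X) = |-2|·8 = 16.
IQR(M) = |1.67|·16 = 26.72.

IQR(M) = 26.72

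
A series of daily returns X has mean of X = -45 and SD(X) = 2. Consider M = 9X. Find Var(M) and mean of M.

Var(M) = 324, mean of M = -405

M = 9X is linear with a = 9, b = 0.
Var(X) = 2² = 4.
Var(M) = a²·Var(X) = 9²·4 = 324.
mean of M = a·mean of X + b = 9·(-45) = -405.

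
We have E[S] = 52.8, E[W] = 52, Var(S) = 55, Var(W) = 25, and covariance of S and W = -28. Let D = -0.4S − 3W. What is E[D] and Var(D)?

E[D] = -177.12, Var(D) = 166.6

E[D] = (-0.4)·E[S] + (-3)·E[W] = (-0.4)·52.8 + (-3)·52 = -177.12.
Var(D) = a²·Var(S) + b²·Var(W) + 2ab·covariance of S and W with a = -0.4, b = -3.
= (-0.4)²·55 + (-3)²·25 + 2·(-0.4)·(-3)·(-28)
= 8.8 + 225 + (-67.2) = 166.6.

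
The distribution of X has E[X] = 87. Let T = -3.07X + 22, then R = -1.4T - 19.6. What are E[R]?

E[R] = 323.526

E[T] = (-3.07)·87 + 22 = -245.09.
E[R] = (-1.4)·(-245.09) + (-19.6) = 323.526.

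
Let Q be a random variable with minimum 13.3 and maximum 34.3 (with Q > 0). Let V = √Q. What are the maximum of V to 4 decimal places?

max(V) = 5.8566

√Q is increasing on this domain, so max(V) comes from max(Q) = 34.3: max(V) = √(34.3) ≈ 5.8566.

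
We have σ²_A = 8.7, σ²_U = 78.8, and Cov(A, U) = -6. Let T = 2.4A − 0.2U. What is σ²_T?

σ²_T = 59.024

σ²_T = a²·σ²_A + b²·σ²_U + 2ab·Cov(A, U) with a = 2.4, b = -0.2.
= 2.4²·8.7 + (-0.2)²·78.8 + 2·2.4·(-0.2)·(-6)
= 50.112 + 3.152 + 5.76 = 59.024.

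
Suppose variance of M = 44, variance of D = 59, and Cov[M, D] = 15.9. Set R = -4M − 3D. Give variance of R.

variance of R = 1616.6

variance of R = a²·variance of M + b²·variance of D + 2ab·Cov[M, D] with a = -4, b = -3.
= (-4)²·44 + (-3)²·59 + 2·(-4)·(-3)·15.9
= 704 + 531 + 381.6 = 1616.6.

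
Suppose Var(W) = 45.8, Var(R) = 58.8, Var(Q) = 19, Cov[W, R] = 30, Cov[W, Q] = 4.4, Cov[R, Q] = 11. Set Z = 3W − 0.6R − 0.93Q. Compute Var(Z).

Var(Z) = 329.5251

Var(Z) = a²·Var(W) + b²·Var(R) + c²·Var(Q) + 2ab·Cov[W, R] + 2ac·Cov[W, Q] + 2bc·Cov[R, Q], with a = 3, b = -0.6, c = -0.93.
= 412.2 + 21.168 + 16.4331 + (-108) + (-24.552) + 12.276
= 329.5251.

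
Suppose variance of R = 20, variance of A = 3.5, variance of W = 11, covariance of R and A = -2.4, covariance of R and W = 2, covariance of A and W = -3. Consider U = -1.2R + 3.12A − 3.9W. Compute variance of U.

variance of U = 339.8796

variance of U = a²·variance of R + b²·variance of A + c²·variance of W + 2ab·covariance of R and A + 2ac·covariance of R and W + 2bc·covariance of A and W, with a = -1.2, b = 3.12, c = -3.9.
= 28.8 + 34.0704 + 167.31 + 17.9712 + 18.72 + 73.008
= 339.8796.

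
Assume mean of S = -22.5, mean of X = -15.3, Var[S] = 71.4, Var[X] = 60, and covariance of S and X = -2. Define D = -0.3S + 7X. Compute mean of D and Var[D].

mean of D = (-0.3)·mean of S + 7·mean of X = (-0.3)·(-22.5) + 7·(-15.3) = -100.35.
Var[D] = a²·Var[S] + b²·Var[X] + 2ab·covariance of S and X with a = -0.3, b = 7.
= (-0.3)²·71.4 + 7²·60 + 2·(-0.3)·7·(-2)
= 6.426 + 2940 + 8.4 = 2954.826.

mean of D = -100.35, Var[D] = 2954.826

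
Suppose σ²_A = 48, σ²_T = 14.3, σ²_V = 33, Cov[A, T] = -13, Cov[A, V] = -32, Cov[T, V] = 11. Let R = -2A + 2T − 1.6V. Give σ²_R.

σ²_R = 162.48

σ²_R = a²·σ²_A + b²·σ²_T + c²·σ²_V + 2ab·Cov[A, T] + 2ac·Cov[A, V] + 2bc·Cov[T, V], with a = -2, b = 2, c = -1.6.
= 192 + 57.2 + 84.48 + 104 + (-204.8) + (-70.4)
= 162.48.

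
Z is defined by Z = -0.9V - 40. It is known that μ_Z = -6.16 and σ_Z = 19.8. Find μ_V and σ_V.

From Z = -0.9V - 40: μ_Z = a·μ_V + b, so μ_V = (μ_Z − b)/a = (-6.16 − (-40))/(-0.9) = -37.6.
σ_Z = |a|·σ_V, so σ_V = 19.8/|-0.9| = 22.

μ_V = -37.6, σ_V = 22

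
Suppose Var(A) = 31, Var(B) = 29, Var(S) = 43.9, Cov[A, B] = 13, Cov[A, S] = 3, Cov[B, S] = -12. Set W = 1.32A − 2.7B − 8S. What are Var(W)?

Var(W) = a²·Var(A) + b²·Var(B) + c²·Var(S) + 2ab·Cov[A, B] + 2ac·Cov[A, S] + 2bc·Cov[B, S], with a = 1.32, b = -2.7, c = -8.
= 54.0144 + 211.41 + 2809.6 + (-92.664) + (-63.36) + (-518.4)
= 2400.6004.

Var(W) = 2400.6004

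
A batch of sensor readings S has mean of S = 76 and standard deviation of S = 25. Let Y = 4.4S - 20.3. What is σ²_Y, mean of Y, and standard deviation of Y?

Y = 4.4S - 20.3 is linear with a = 4.4, b = -20.3.
σ²_S = 25² = 625.
σ²_Y = a²·σ²_S = 4.4²·625 = 12100 (the additive constant -20.3 does not affect variance).
mean of Y = a·mean of S + b = 4.4·76 + (-20.3) = 314.1.
standard deviation of Y = |a|·standard deviation of S = |4.4|·25 = 110.

σ²_Y = 12100, mean of Y = 314.1, standard deviation of Y = 110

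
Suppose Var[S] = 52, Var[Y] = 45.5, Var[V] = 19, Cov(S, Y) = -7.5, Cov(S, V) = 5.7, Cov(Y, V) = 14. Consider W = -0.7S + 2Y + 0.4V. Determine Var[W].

Var[W] = 250.728

Var[W] = a²·Var[S] + b²·Var[Y] + c²·Var[V] + 2ab·Cov(S, Y) + 2ac·Cov(S, V) + 2bc·Cov(Y, V), with a = -0.7, b = 2, c = 0.4.
= 25.48 + 182 + 3.04 + 21 + (-3.192) + 22.4
= 250.728.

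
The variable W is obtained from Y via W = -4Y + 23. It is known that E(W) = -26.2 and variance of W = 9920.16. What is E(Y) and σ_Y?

From W = -4Y + 23: E(W) = a·E(Y) + b, so E(Y) = (E(W) − b)/a = (-26.2 − 23)/(-4) = 12.3.
σ_W = √9920.16 = 99.6.
σ_W = |a|·σ_Y, so σ_Y = 99.6/|-4| = 24.9.

E(Y) = 12.3, σ_Y = 24.9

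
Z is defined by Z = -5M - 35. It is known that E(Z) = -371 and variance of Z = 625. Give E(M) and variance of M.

E(M) = 67.2, variance of M = 25

From Z = -5M - 35: E(Z) = a·E(M) + b, so E(M) = (E(Z) − b)/a = (-371 − (-35))/(-5) = 67.2.
variance of Z = a²·variance of M, so variance of M = 625/(-5)² = 25.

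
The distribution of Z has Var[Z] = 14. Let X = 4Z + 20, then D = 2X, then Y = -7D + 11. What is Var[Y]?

Var[Y] = 43904

Var[X] = 4²·14 = 224.
Var[D] = 2²·224 = 896.
Var[Y] = (-7)²·896 = 43904.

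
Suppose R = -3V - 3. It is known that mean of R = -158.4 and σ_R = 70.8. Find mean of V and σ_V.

From R = -3V - 3: mean of R = a·mean of V + b, so mean of V = (mean of R − b)/a = (-158.4 − (-3))/(-3) = 51.8.
σ_R = |a|·σ_V, so σ_V = 70.8/|-3| = 23.6.

mean of V = 51.8, σ_V = 23.6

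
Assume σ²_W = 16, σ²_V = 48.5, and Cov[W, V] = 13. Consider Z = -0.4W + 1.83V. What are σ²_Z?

σ²_Z = 145.94965

σ²_Z = a²·σ²_W + b²·σ²_V + 2ab·Cov[W, V] with a = -0.4, b = 1.83.
= (-0.4)²·16 + 1.83²·48.5 + 2·(-0.4)·1.83·13
= 2.56 + 162.42165 + (-19.032) = 145.94965.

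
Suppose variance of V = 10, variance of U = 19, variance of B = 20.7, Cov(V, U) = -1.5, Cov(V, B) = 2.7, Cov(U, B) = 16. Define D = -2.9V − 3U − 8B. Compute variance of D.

variance of D = 2447.08

variance of D = a²·variance of V + b²·variance of U + c²·variance of B + 2ab·Cov(V, U) + 2ac·Cov(V, B) + 2bc·Cov(U, B), with a = -2.9, b = -3, c = -8.
= 84.1 + 171 + 1324.8 + (-26.1) + 125.28 + 768
= 2447.08.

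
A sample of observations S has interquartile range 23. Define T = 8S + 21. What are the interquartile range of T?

Under T = aS + b, IQR(T) = |a|·IQR(S) = |8|·23 = 184 (shifts cancel; spread scales by |a|).

IQR(T) = 184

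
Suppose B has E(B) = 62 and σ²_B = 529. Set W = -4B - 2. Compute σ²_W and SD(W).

σ²_W = 8464, SD(W) = 92

W = -4B - 2 is linear with a = -4, b = -2.
σ²_W = a²·σ²_B = (-4)²·529 = 8464 (the additive constant -2 does not affect variance).
SD(B) = √529 = 23.
SD(W) = |a|·SD(B) = |-4|·23 = 92.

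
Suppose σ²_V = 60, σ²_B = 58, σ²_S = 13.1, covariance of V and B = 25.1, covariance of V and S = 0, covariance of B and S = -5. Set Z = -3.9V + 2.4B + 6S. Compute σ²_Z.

σ²_Z = a²·σ²_V + b²·σ²_B + c²·σ²_S + 2ab·covariance of V and B + 2ac·covariance of V and S + 2bc·covariance of B and S, with a = -3.9, b = 2.4, c = 6.
= 912.6 + 334.08 + 471.6 + (-469.872) + 0 + (-144)
= 1104.408.

σ²_Z = 1104.408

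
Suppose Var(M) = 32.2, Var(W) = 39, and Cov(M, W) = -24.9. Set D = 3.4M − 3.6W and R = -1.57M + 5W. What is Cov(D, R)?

Cov(D, R) = -1437.9184

By bilinearity, Cov(D, R) = ac·Var(M) + bd·Var(W) + (ad+bc)·Cov(M, W), with a=3.4, b=-3.6, c=-1.57, d=5.
ac·Var(M) = 3.4·(-1.57)·32.2 = -171.8836
bd·Var(W) = (-3.6)·5·39 = -702
(ad+bc)·Cov(M, W) = (22.652)·(-24.9) = -564.0348
Cov(D, R) = -171.8836 + (-702) + (-564.0348) = -1437.9184.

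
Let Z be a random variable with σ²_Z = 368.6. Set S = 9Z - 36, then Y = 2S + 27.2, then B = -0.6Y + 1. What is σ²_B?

σ²_S = 9²·368.6 = 29856.6.
σ²_Y = 2²·29856.6 = 119426.4.
σ²_B = (-0.6)²·119426.4 = 42993.504.

σ²_B = 42993.504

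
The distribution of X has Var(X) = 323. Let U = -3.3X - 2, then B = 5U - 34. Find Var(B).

Var(B) = 87936.75

Var(U) = (-3.3)²·323 = 3517.47.
Var(B) = 5²·3517.47 = 87936.75.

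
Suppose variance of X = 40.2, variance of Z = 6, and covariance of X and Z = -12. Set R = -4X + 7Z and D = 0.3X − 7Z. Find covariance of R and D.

By bilinearity, covariance of R and D = ac·variance of X + bd·variance of Z + (ad+bc)·covariance of X and Z, with a=-4, b=7, c=0.3, d=-7.
ac·variance of X = (-4)·0.3·40.2 = -48.24
bd·variance of Z = 7·(-7)·6 = -294
(ad+bc)·covariance of X and Z = (30.1)·(-12) = -361.2
covariance of R and D = -48.24 + (-294) + (-361.2) = -703.44.

covariance of R and D = -703.44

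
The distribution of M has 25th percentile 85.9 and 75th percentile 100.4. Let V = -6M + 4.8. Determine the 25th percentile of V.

25th percentile of V = -597.6

Since a = -6 < 0 the transformation is decreasing, reversing order: the 25th percentile of V corresponds to the 75th percentile of M.
So P_{25}(V) = a·P_{75}(M) + b = (-6)·100.4 + 4.8 = -597.6.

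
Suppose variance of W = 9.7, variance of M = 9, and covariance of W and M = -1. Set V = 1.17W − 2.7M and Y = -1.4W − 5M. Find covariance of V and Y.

covariance of V and Y = 107.6814

By bilinearity, covariance of V and Y = ac·variance of W + bd·variance of M + (ad+bc)·covariance of W and M, with a=1.17, b=-2.7, c=-1.4, d=-5.
ac·variance of W = 1.17·(-1.4)·9.7 = -15.8886
bd·variance of M = (-2.7)·(-5)·9 = 121.5
(ad+bc)·covariance of W and M = (-2.07)·(-1) = 2.07
covariance of V and Y = -15.8886 + 121.5 + 2.07 = 107.6814.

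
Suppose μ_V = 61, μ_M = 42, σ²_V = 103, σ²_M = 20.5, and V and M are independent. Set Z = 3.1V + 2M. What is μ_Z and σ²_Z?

μ_Z = 3.1·μ_V + 2·μ_M = 3.1·61 + 2·42 = 273.1.
σ²_Z = a²·σ²_V + b²·σ²_M + 2ab·Cov[V, M] with a = 3.1, b = 2.
Independence gives Cov[V, M] = 0.
= 3.1²·103 + 2²·20.5 + 2·3.1·2·0
= 989.83 + 82 + 0 = 1071.83.

μ_Z = 273.1, σ²_Z = 1071.83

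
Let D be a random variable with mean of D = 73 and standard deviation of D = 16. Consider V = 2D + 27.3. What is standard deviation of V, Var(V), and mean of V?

standard deviation of V = 32, Var(V) = 1024, mean of V = 173.3

V = 2D + 27.3 is linear with a = 2, b = 27.3.
standard deviation of V = |a|·standard deviation of D = |2|·16 = 32.
Var(D) = 16² = 256.
Var(V) = a²·Var(D) = 2²·256 = 1024 (the additive constant 27.3 does not affect variance).
mean of V = a·mean of D + b = 2·73 + 27.3 = 173.3.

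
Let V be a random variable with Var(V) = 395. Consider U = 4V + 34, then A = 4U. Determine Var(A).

Var(U) = 4²·395 = 6320.
Var(A) = 4²·6320 = 101120.

Var(A) = 101120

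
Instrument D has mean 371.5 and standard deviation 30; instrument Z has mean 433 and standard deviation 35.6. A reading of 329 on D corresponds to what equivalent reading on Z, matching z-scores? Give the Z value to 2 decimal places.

Z = 382.57

z = (329 − 371.5)/30 ≈ -1.4167.
Z = 433 + z·35.6 = 433 + (329 − 371.5)·35.6/30 ≈ 382.57.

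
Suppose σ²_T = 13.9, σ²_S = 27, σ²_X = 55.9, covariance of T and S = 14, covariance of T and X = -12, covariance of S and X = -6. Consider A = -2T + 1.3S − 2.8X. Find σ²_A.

σ²_A = a²·σ²_T + b²·σ²_S + c²·σ²_X + 2ab·covariance of T and S + 2ac·covariance of T and X + 2bc·covariance of S and X, with a = -2, b = 1.3, c = -2.8.
= 55.6 + 45.63 + 438.256 + (-72.8) + (-134.4) + 43.68
= 375.966.

σ²_A = 375.966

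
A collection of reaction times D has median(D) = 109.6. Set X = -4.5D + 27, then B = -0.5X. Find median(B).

median(B) = 233.1

median(X) = (-4.5)·109.6 + 27 = -466.2.
median(B) = (-0.5)·(-466.2) = 233.1.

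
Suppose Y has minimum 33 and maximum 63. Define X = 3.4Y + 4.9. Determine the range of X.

Range of Y = 63 − 33 = 30.
Range(X) = |a|·Range(Y) = |3.4|·30 = 102.

Range(X) = 102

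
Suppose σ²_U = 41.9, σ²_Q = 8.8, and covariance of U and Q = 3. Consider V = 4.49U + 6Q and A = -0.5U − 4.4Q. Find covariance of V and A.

By bilinearity, covariance of V and A = ac·σ²_U + bd·σ²_Q + (ad+bc)·covariance of U and Q, with a=4.49, b=6, c=-0.5, d=-4.4.
ac·σ²_U = 4.49·(-0.5)·41.9 = -94.0655
bd·σ²_Q = 6·(-4.4)·8.8 = -232.32
(ad+bc)·covariance of U and Q = (-22.756)·3 = -68.268
covariance of V and A = -94.0655 + (-232.32) + (-68.268) = -394.6535.

covariance of V and A = -394.6535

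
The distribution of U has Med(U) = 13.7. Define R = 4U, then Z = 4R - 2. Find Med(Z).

Med(Z) = 217.2

Med(R) = 4·13.7 = 54.8.
Med(Z) = 4·54.8 + (-2) = 217.2.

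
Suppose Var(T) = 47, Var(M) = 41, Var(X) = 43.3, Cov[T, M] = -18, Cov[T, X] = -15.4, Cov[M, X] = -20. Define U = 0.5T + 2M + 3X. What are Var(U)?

Var(U) = a²·Var(T) + b²·Var(M) + c²·Var(X) + 2ab·Cov[T, M] + 2ac·Cov[T, X] + 2bc·Cov[M, X], with a = 0.5, b = 2, c = 3.
= 11.75 + 164 + 389.7 + (-36) + (-46.2) + (-240)
= 243.25.

Var(U) = 243.25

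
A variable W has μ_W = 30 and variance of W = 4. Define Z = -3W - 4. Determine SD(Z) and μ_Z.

Z = -3W - 4 is linear with a = -3, b = -4.
SD(W) = √4 = 2.
SD(Z) = |a|·SD(W) = |-3|·2 = 6.
μ_Z = a·μ_W + b = (-3)·30 + (-4) = -94.

SD(Z) = 6, μ_Z = -94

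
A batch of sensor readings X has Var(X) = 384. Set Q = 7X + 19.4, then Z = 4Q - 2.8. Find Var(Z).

Var(Q) = 7²·384 = 18816.
Var(Z) = 4²·18816 = 301056.

Var(Z) = 301056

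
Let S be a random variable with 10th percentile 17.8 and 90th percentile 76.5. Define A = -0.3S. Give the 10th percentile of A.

10th percentile of A = -22.95

Since a = -0.3 < 0 the transformation is decreasing, reversing order: the 10th percentile of A corresponds to the 90th percentile of S.
So P_{10}(A) = a·P_{90}(S) + b = (-0.3)·76.5 = -22.95.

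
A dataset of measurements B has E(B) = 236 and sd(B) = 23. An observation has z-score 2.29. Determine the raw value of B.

B = 288.67

B = E(B) + z·sd(B) = 236 + 2.29·23 = 288.67.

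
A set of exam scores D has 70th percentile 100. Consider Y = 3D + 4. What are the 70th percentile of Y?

70th percentile of Y = 304

Since a = 3 > 0 the transformation is increasing, so the 70th percentile of Y = a·(P_{70} of D) + b = 3·100 + 4 = 304.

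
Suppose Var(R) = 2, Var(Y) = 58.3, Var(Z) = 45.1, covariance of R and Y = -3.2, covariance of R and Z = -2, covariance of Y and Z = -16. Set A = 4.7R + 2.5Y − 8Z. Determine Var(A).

Var(A) = a²·Var(R) + b²·Var(Y) + c²·Var(Z) + 2ab·covariance of R and Y + 2ac·covariance of R and Z + 2bc·covariance of Y and Z, with a = 4.7, b = 2.5, c = -8.
= 44.18 + 364.375 + 2886.4 + (-75.2) + 150.4 + 640
= 4010.155.

Var(A) = 4010.155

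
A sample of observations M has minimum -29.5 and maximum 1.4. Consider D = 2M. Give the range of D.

Range of M = 1.4 − (-29.5) = 30.9.
Range(D) = |a|·Range(M) = |2|·30.9 = 61.8.

Range(D) = 61.8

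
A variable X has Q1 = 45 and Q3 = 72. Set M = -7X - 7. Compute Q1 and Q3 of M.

a = -7 < 0 reverses order: Q1(M) comes from Q3(X), Q3(M) from Q1(X).
Q1(M) = (-7)·72 + (-7) = -511; Q3(M) = (-7)·45 + (-7) = -322.

Q1(M) = -511, Q3(M) = -322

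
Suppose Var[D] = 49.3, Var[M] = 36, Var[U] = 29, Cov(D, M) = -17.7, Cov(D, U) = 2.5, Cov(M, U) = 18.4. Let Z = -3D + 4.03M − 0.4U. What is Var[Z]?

Var[Z] = 1407.6768

Var[Z] = a²·Var[D] + b²·Var[M] + c²·Var[U] + 2ab·Cov(D, M) + 2ac·Cov(D, U) + 2bc·Cov(M, U), with a = -3, b = 4.03, c = -0.4.
= 443.7 + 584.6724 + 4.64 + 427.986 + 6 + (-59.3216)
= 1407.6768.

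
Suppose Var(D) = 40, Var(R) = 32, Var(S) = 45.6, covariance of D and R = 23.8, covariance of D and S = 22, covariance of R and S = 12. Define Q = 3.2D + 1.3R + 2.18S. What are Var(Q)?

Var(Q) = a²·Var(D) + b²·Var(R) + c²·Var(S) + 2ab·covariance of D and R + 2ac·covariance of D and S + 2bc·covariance of R and S, with a = 3.2, b = 1.3, c = 2.18.
= 409.6 + 54.08 + 216.70944 + 198.016 + 306.944 + 68.016
= 1253.36544.

Var(Q) = 1253.36544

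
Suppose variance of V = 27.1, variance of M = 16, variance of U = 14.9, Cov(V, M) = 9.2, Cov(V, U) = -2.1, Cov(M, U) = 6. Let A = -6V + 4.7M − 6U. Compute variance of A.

variance of A = 856.96

variance of A = a²·variance of V + b²·variance of M + c²·variance of U + 2ab·Cov(V, M) + 2ac·Cov(V, U) + 2bc·Cov(M, U), with a = -6, b = 4.7, c = -6.
= 975.6 + 353.44 + 536.4 + (-518.88) + (-151.2) + (-338.4)
= 856.96.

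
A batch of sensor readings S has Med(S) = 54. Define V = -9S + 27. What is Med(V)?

Med(V) = -459

A linear map preserves order up to sign, so Med(V) = a·Med(S) + b = (-9)·54 + 27 = -459.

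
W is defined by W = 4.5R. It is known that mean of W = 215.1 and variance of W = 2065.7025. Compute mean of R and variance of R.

mean of R = 47.8, variance of R = 102.01

From W = 4.5R: mean of W = a·mean of R + b, so mean of R = (mean of W − b)/a = (215.1 − 0)/4.5 = 47.8.
variance of W = a²·variance of R, so variance of R = 2065.7025/4.5² = 102.01.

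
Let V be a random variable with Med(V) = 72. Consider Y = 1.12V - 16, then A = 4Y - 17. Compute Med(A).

Med(A) = 241.56

Med(Y) = 1.12·72 + (-16) = 64.64.
Med(A) = 4·64.64 + (-17) = 241.56.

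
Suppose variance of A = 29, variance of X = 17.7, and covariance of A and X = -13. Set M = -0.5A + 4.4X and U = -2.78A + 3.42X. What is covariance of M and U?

covariance of M and U = 487.9056

By bilinearity, covariance of M and U = ac·variance of A + bd·variance of X + (ad+bc)·covariance of A and X, with a=-0.5, b=4.4, c=-2.78, d=3.42.
ac·variance of A = (-0.5)·(-2.78)·29 = 40.31
bd·variance of X = 4.4·3.42·17.7 = 266.3496
(ad+bc)·covariance of A and X = (-13.942)·(-13) = 181.246
covariance of M and U = 40.31 + 266.3496 + 181.246 = 487.9056.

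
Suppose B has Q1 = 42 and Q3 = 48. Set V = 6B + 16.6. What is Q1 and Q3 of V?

Q1(V) = 268.6, Q3(V) = 304.6

a = 6 > 0: Q1(V) = a·Q1(B)+b = 268.6, Q3(V) = a·Q3(B)+b = 304.6.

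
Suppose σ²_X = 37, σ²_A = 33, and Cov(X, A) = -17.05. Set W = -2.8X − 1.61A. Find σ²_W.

σ²_W = a²·σ²_X + b²·σ²_A + 2ab·Cov(X, A) with a = -2.8, b = -1.61.
= (-2.8)²·37 + (-1.61)²·33 + 2·(-2.8)·(-1.61)·(-17.05)
= 290.08 + 85.5393 + (-153.7228) = 221.8965.

σ²_W = 221.8965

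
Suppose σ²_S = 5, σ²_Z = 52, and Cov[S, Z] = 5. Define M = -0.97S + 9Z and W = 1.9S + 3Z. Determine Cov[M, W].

Cov[M, W] = 1465.735

By bilinearity, Cov[M, W] = ac·σ²_S + bd·σ²_Z + (ad+bc)·Cov[S, Z], with a=-0.97, b=9, c=1.9, d=3.
ac·σ²_S = (-0.97)·1.9·5 = -9.215
bd·σ²_Z = 9·3·52 = 1404
(ad+bc)·Cov[S, Z] = (14.19)·5 = 70.95
Cov[M, W] = -9.215 + 1404 + 70.95 = 1465.735.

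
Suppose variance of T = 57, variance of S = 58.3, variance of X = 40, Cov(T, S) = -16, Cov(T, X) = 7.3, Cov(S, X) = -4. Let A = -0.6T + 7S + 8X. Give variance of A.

variance of A = 5053.54

variance of A = a²·variance of T + b²·variance of S + c²·variance of X + 2ab·Cov(T, S) + 2ac·Cov(T, X) + 2bc·Cov(S, X), with a = -0.6, b = 7, c = 8.
= 20.52 + 2856.7 + 2560 + 134.4 + (-70.08) + (-448)
= 5053.54.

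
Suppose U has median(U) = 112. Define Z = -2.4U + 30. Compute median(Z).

A linear map preserves order up to sign, so median(Z) = a·median(U) + b = (-2.4)·112 + 30 = -238.8.

median(Z) = -238.8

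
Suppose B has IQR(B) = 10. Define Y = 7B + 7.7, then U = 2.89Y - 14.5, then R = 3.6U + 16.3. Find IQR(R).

IQR(R) = 728.28

IQR(Y) = |7|·10 = 70.
IQR(U) = |2.89|·70 = 202.3.
IQR(R) = |3.6|·202.3 = 728.28.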